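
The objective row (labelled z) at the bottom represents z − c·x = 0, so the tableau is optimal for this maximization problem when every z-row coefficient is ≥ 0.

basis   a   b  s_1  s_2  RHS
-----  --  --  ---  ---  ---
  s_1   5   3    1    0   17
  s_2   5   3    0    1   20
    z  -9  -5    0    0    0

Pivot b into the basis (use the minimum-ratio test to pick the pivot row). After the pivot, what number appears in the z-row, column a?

Ratio test on column b — row 1: 17/3 = 17/3; row 2: 20/3 = 20/3. Minimum is 17/3 at row 1 (s_1 leaves); pivot element 3.
Divide row 1 by 3; eliminate column b from the other rows.
z-row update in column a: -9 − (-5)·(5/3) = -2/3.

-2/3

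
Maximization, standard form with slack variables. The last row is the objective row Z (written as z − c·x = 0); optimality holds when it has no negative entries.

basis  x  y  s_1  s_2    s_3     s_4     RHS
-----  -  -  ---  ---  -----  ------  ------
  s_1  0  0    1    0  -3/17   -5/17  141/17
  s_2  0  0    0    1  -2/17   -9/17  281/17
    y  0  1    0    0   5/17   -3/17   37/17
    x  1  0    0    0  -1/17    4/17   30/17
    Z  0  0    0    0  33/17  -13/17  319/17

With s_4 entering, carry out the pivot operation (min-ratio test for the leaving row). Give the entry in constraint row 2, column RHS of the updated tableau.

Ratio test on column s_4 — row 1: entry -5/17 ≤ 0; row 2: entry -9/17 ≤ 0; row 3: entry -3/17 ≤ 0; row 4: (30/17)/(4/17) = 15/2. Minimum is 15/2 at row 4 (x leaves); pivot element 4/17.
Divide row 4 by 4/17; eliminate column s_4 from the other rows.
Row 2 update in column RHS: 281/17 − (-9/17)·(15/2) = 41/2.

41/2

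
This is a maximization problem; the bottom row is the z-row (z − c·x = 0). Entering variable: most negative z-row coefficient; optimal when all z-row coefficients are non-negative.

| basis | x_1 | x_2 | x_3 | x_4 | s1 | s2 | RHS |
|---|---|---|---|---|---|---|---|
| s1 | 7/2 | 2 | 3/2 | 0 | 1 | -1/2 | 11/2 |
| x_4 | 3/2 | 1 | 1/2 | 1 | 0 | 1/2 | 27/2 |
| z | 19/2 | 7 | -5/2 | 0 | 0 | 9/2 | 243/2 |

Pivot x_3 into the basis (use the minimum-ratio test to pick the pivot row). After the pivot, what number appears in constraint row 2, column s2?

Ratio test on column x_3 — row 1: (11/2)/(3/2) = 11/3; row 2: (27/2)/(1/2) = 27. Minimum is 11/3 at row 1 (s1 leaves); pivot element 3/2.
Divide row 1 by 3/2; eliminate column x_3 from the other rows.
Row 2 update in column s2: 1/2 − (1/2)·(-1/3) = 2/3.

2/3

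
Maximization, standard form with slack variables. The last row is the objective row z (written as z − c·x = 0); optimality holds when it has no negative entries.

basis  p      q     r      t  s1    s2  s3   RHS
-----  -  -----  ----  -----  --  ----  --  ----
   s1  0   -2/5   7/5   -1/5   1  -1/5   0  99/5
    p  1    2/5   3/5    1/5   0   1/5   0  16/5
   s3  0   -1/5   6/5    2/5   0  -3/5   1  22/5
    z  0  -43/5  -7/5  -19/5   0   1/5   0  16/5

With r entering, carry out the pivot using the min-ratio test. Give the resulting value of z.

Ratio test on column r — row 1: (99/5)/(7/5) = 99/7; row 2: (16/5)/(3/5) = 16/3; row 3: (22/5)/(6/5) = 11/3. Minimum is 11/3 at row 3 (s3 leaves); pivot element 6/5.
Pivot on row 3; the z-row RHS becomes 16/5 − (-7/5)·(11/3) = 25/3.

25/3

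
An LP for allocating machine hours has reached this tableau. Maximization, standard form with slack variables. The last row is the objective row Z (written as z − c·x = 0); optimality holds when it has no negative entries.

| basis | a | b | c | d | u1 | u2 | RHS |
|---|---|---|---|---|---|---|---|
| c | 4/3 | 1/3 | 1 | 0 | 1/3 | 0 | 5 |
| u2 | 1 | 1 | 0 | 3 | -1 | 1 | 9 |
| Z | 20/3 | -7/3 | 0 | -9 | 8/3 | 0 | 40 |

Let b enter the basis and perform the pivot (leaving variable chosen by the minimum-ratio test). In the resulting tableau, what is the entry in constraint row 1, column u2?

Ratio test on column b — row 1: 5/(1/3) = 15; row 2: 9/1 = 9. Minimum is 9 at row 2 (u2 leaves); pivot element 1.
Divide row 2 by 1; eliminate column b from the other rows.
Row 1 update in column u2: 0 − (1/3)·1 = -1/3.

-1/3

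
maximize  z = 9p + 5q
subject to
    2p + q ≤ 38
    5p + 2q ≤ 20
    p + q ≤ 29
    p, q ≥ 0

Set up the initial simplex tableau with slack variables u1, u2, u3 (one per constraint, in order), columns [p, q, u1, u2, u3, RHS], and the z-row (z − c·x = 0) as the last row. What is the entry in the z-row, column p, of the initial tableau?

The z-row carries the negated objective coefficients: the p entry is -9.

-9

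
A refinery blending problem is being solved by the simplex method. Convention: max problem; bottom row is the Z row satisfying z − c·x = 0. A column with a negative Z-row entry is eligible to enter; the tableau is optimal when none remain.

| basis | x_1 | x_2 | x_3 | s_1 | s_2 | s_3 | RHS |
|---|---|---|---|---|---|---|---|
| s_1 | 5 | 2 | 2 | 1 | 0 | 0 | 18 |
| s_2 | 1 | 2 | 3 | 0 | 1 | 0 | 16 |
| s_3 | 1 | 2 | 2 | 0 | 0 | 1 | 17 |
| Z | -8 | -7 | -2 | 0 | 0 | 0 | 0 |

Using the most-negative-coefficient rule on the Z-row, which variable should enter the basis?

Negative Z-row entries: x_1: -8, x_2: -7, x_3: -2.
The most negative is -8 in column x_1, so x_1 enters.

x_1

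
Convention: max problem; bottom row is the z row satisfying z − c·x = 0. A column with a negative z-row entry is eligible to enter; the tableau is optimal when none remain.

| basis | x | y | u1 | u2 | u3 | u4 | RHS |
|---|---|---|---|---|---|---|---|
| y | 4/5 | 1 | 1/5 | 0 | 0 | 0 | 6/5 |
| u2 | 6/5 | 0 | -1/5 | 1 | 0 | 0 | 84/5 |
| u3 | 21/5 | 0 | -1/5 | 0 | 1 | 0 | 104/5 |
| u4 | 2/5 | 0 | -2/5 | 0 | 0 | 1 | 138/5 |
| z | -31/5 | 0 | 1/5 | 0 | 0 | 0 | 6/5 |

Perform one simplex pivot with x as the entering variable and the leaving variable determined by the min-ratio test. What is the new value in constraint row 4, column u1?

-1/2

Ratio test on column x — row 1: (6/5)/(4/5) = 3/2; row 2: (84/5)/(6/5) = 14; row 3: (104/5)/(21/5) = 104/21; row 4: (138/5)/(2/5) = 69. Minimum is 3/2 at row 1 (y leaves); pivot element 4/5.
Divide row 1 by 4/5; eliminate column x from the other rows.
Row 4 update in column u1: -2/5 − (2/5)·(1/4) = -1/2.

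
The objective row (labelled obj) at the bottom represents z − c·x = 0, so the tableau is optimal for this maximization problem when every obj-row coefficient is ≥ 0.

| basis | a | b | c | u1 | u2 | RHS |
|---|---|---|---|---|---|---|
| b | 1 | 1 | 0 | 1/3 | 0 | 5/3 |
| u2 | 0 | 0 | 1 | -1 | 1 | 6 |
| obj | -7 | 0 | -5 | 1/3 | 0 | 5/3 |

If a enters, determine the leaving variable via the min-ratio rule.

Column a entries and ratios — b: (5/3)/1 = 5/3; u2: 0 ≤ 0, skip.
Smallest ratio is 5/3 in the row of b, so b leaves.

b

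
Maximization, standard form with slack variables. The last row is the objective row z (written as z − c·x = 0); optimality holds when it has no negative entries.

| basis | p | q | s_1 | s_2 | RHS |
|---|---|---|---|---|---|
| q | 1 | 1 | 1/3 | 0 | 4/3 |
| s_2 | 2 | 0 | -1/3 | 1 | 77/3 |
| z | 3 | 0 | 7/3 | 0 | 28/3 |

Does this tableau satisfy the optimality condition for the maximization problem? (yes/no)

yes

Every z-row coefficient is ≥ 0, so the tableau is optimal.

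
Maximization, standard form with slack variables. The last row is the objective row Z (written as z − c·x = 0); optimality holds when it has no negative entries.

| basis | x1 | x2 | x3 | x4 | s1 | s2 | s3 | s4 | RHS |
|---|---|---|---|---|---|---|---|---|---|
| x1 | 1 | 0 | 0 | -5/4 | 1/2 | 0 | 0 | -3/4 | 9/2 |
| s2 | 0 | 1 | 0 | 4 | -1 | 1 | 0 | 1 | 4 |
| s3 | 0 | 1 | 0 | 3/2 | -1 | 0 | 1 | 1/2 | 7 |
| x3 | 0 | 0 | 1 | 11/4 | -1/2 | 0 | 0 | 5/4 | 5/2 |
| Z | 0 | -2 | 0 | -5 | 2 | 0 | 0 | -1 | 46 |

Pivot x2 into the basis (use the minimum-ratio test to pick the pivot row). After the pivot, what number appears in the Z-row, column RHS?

Ratio test on column x2 — row 1: entry 0 ≤ 0; row 2: 4/1 = 4; row 3: 7/1 = 7; row 4: entry 0 ≤ 0. Minimum is 4 at row 2 (s2 leaves); pivot element 1.
Divide row 2 by 1; eliminate column x2 from the other rows.
Z-row update in column RHS: 46 − (-2)·4 = 54.

54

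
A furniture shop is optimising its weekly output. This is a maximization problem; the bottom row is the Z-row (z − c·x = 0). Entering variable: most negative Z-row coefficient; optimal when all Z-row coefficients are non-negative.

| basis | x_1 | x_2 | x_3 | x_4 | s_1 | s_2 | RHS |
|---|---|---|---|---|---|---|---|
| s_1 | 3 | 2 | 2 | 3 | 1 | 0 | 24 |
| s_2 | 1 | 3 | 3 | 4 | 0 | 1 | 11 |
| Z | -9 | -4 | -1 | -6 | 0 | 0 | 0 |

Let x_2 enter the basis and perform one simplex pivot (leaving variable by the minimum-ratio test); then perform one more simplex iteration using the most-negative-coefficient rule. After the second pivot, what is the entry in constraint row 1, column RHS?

Ratio test on column x_2 — row 1: 24/2 = 12; row 2: 11/3 = 11/3. Minimum is 11/3 at row 2 (s_2 leaves); pivot element 3.
Divide row 2 by 3; eliminate column x_2 from the other rows.
Second iteration: most negative Z-row entry is -23/3 in column x_1, so x_1 enters.
Ratio test on column x_1 — row 1: (50/3)/(7/3) = 50/7; row 2: (11/3)/(1/3) = 11. Minimum is 50/7 at row 1 (s_1 leaves); pivot element 7/3.
Divide row 1 by 7/3; eliminate column x_1 from the other rows.
After both pivots, the entry at constraint row 1, column RHS is 50/7.

50/7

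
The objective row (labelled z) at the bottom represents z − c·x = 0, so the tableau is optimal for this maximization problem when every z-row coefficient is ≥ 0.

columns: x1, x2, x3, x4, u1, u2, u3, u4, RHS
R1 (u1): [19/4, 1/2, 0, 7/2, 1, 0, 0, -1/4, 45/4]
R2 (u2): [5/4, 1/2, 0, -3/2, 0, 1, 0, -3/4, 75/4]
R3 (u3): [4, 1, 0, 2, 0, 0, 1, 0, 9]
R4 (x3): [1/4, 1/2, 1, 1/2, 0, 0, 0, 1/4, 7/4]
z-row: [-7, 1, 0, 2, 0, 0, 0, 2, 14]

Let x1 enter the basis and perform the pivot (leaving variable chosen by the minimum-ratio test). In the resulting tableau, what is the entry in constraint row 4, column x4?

Ratio test on column x1 — row 1: (45/4)/(19/4) = 45/19; row 2: (75/4)/(5/4) = 15; row 3: 9/4 = 9/4; row 4: (7/4)/(1/4) = 7. Minimum is 9/4 at row 3 (u3 leaves); pivot element 4.
Divide row 3 by 4; eliminate column x1 from the other rows.
Row 4 update in column x4: 1/2 − (1/4)·(1/2) = 3/8.

3/8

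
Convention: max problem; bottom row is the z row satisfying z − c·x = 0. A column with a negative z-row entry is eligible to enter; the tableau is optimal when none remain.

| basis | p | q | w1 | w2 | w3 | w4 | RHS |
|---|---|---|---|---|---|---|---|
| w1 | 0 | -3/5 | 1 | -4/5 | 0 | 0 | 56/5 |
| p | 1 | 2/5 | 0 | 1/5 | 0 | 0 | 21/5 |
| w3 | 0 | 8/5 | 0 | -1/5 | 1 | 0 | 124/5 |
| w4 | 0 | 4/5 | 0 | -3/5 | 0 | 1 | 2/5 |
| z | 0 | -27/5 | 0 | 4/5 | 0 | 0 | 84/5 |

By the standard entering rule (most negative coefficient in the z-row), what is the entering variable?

Negative z-row entries: q: -27/5.
The most negative is -27/5 in column q, so q enters.

q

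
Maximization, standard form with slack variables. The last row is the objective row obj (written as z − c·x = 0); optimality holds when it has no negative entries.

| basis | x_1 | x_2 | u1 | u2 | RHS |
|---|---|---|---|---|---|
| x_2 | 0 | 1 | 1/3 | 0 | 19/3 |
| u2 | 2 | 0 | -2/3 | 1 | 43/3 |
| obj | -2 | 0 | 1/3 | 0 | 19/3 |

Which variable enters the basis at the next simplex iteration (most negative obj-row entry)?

x_1

Negative obj-row entries: x_1: -2.
The most negative is -2 in column x_1, so x_1 enters.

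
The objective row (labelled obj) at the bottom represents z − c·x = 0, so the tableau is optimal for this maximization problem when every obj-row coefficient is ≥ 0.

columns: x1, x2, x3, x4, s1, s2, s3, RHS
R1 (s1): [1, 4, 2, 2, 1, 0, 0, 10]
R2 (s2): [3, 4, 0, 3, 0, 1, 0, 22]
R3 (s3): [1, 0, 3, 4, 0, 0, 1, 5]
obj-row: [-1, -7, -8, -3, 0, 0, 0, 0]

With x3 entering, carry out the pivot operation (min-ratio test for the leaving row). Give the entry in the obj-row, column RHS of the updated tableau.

40/3

Ratio test on column x3 — row 1: 10/2 = 5; row 2: entry 0 ≤ 0; row 3: 5/3 = 5/3. Minimum is 5/3 at row 3 (s3 leaves); pivot element 3.
Divide row 3 by 3; eliminate column x3 from the other rows.
obj-row update in column RHS: 0 − (-8)·(5/3) = 40/3.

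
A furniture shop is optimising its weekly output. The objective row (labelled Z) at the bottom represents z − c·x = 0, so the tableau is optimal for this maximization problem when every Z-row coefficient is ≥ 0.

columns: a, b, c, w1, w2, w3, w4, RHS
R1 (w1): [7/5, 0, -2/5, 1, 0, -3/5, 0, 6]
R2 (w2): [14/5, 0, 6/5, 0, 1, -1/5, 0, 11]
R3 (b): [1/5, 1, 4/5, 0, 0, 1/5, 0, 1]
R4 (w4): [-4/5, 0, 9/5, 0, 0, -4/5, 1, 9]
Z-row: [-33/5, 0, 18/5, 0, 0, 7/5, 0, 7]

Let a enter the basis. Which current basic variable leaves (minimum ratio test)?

Column a entries and ratios — w1: 6/(7/5) = 30/7; w2: 11/(14/5) = 55/14; b: 1/(1/5) = 5; w4: -4/5 ≤ 0, skip.
Smallest ratio is 55/14 in the row of w2, so w2 leaves.

w2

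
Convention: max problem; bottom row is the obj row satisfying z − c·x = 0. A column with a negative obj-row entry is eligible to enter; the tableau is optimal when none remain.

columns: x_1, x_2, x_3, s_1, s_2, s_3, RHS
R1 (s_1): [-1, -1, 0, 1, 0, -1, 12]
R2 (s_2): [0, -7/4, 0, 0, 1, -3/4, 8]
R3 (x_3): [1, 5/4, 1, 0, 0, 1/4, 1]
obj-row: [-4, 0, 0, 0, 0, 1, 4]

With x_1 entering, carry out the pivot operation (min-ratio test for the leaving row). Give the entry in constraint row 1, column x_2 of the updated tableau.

Ratio test on column x_1 — row 1: entry -1 ≤ 0; row 2: entry 0 ≤ 0; row 3: 1/1 = 1. Minimum is 1 at row 3 (x_3 leaves); pivot element 1.
Divide row 3 by 1; eliminate column x_1 from the other rows.
Row 1 update in column x_2: -1 − (-1)·(5/4) = 1/4.

1/4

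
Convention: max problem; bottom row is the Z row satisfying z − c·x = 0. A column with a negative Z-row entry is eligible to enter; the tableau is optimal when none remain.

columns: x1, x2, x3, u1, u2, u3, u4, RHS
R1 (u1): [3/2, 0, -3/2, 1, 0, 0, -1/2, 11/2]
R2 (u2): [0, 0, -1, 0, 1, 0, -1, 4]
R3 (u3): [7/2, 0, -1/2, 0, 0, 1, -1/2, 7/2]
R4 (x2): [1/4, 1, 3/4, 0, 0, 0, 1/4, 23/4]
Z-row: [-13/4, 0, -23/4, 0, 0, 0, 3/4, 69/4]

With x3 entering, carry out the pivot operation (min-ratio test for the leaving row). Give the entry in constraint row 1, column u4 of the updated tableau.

0

Ratio test on column x3 — row 1: entry -3/2 ≤ 0; row 2: entry -1 ≤ 0; row 3: entry -1/2 ≤ 0; row 4: (23/4)/(3/4) = 23/3. Minimum is 23/3 at row 4 (x2 leaves); pivot element 3/4.
Divide row 4 by 3/4; eliminate column x3 from the other rows.
Row 1 update in column u4: -1/2 − (-3/2)·(1/3) = 0.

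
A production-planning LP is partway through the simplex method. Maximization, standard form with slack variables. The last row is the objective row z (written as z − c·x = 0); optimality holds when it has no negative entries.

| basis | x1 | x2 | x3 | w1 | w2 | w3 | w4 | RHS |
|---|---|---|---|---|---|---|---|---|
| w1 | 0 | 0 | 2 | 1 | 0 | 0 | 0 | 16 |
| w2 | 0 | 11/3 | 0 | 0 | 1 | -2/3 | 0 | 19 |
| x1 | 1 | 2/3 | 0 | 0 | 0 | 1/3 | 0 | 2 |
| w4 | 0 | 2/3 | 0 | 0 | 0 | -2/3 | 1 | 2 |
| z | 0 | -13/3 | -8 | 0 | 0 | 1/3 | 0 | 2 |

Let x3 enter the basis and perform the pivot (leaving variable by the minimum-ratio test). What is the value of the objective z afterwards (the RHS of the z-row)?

Ratio test on column x3 — row 1: 16/2 = 8; row 2: entry 0 ≤ 0; row 3: entry 0 ≤ 0; row 4: entry 0 ≤ 0. Minimum is 8 at row 1 (w1 leaves); pivot element 2.
Pivot on row 1; the z-row RHS becomes 2 − (-8)·8 = 66.

66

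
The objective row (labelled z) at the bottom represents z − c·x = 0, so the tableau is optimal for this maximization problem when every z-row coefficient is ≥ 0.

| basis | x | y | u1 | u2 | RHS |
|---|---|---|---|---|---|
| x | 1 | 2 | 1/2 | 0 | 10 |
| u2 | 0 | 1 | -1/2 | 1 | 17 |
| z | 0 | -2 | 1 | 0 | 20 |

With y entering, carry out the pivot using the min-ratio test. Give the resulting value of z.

Ratio test on column y — row 1: 10/2 = 5; row 2: 17/1 = 17. Minimum is 5 at row 1 (x leaves); pivot element 2.
Pivot on row 1; the z-row RHS becomes 20 − (-2)·5 = 30.

30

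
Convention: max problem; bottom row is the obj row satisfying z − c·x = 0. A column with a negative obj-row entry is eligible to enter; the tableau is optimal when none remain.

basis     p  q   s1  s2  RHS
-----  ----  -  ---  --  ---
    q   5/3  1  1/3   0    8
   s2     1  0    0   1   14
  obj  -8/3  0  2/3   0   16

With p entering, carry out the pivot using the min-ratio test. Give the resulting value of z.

144/5

Ratio test on column p — row 1: 8/(5/3) = 24/5; row 2: 14/1 = 14. Minimum is 24/5 at row 1 (q leaves); pivot element 5/3.
Pivot on row 1; the obj-row RHS becomes 16 − (-8/3)·(24/5) = 144/5.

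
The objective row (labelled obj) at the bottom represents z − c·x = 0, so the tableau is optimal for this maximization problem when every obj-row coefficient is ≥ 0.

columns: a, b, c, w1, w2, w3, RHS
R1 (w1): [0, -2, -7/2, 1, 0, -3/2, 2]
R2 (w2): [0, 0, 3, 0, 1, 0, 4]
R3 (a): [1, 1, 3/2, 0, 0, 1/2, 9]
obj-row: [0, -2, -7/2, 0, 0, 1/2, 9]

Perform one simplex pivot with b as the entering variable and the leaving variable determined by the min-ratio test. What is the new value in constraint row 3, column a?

Ratio test on column b — row 1: entry -2 ≤ 0; row 2: entry 0 ≤ 0; row 3: 9/1 = 9. Minimum is 9 at row 3 (a leaves); pivot element 1.
Divide row 3 by 1; eliminate column b from the other rows.
In the new row 3, the a entry is the old entry divided by the pivot: 1/1 = 1.

1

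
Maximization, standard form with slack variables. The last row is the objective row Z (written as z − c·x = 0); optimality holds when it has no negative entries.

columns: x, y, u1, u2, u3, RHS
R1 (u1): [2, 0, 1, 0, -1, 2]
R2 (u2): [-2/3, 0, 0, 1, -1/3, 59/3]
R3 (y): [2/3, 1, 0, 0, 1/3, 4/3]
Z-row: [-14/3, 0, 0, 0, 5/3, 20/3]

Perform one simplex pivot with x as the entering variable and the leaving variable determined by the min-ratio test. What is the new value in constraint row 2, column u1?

Ratio test on column x — row 1: 2/2 = 1; row 2: entry -2/3 ≤ 0; row 3: (4/3)/(2/3) = 2. Minimum is 1 at row 1 (u1 leaves); pivot element 2.
Divide row 1 by 2; eliminate column x from the other rows.
Row 2 update in column u1: 0 − (-2/3)·(1/2) = 1/3.

1/3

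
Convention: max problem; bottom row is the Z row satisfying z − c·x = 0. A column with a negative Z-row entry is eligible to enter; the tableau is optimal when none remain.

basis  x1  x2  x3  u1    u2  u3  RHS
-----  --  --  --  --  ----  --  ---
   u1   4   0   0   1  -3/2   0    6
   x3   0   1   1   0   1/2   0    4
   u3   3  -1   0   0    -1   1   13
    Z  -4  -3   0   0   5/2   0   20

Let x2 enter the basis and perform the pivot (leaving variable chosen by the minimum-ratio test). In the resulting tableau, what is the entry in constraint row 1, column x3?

Ratio test on column x2 — row 1: entry 0 ≤ 0; row 2: 4/1 = 4; row 3: entry -1 ≤ 0. Minimum is 4 at row 2 (x3 leaves); pivot element 1.
Divide row 2 by 1; eliminate column x2 from the other rows.
Row 1 update in column x3: 0 − 0·1 = 0.

0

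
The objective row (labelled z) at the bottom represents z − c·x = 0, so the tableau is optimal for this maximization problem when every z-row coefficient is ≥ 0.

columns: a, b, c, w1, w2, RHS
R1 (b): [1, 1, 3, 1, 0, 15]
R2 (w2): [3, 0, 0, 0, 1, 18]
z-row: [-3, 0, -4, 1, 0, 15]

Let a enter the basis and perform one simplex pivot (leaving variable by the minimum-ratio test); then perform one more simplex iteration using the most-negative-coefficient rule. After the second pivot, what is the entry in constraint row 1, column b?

1/3

Ratio test on column a — row 1: 15/1 = 15; row 2: 18/3 = 6. Minimum is 6 at row 2 (w2 leaves); pivot element 3.
Divide row 2 by 3; eliminate column a from the other rows.
Second iteration: most negative z-row entry is -4 in column c, so c enters.
Ratio test on column c — row 1: 9/3 = 3; row 2: entry 0 ≤ 0. Minimum is 3 at row 1 (b leaves); pivot element 3.
Divide row 1 by 3; eliminate column c from the other rows.
After both pivots, the entry at constraint row 1, column b is 1/3.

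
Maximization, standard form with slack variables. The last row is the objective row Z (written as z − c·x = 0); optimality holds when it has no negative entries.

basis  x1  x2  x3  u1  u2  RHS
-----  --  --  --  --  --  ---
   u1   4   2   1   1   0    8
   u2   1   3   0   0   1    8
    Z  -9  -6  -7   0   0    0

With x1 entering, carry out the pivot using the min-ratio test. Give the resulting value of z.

Ratio test on column x1 — row 1: 8/4 = 2; row 2: 8/1 = 8. Minimum is 2 at row 1 (u1 leaves); pivot element 4.
Pivot on row 1; the Z-row RHS becomes 0 − (-9)·2 = 18.

18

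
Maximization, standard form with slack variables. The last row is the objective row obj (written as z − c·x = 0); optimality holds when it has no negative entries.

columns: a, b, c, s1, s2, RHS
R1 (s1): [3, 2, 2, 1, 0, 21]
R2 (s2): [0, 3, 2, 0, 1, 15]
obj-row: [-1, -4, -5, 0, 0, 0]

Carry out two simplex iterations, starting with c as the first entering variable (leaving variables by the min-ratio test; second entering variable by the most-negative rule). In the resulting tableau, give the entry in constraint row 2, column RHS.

15/2

Ratio test on column c — row 1: 21/2 = 21/2; row 2: 15/2 = 15/2. Minimum is 15/2 at row 2 (s2 leaves); pivot element 2.
Divide row 2 by 2; eliminate column c from the other rows.
Second iteration: most negative obj-row entry is -1 in column a, so a enters.
Ratio test on column a — row 1: 6/3 = 2; row 2: entry 0 ≤ 0. Minimum is 2 at row 1 (s1 leaves); pivot element 3.
Divide row 1 by 3; eliminate column a from the other rows.
After both pivots, the entry at constraint row 2, column RHS is 15/2.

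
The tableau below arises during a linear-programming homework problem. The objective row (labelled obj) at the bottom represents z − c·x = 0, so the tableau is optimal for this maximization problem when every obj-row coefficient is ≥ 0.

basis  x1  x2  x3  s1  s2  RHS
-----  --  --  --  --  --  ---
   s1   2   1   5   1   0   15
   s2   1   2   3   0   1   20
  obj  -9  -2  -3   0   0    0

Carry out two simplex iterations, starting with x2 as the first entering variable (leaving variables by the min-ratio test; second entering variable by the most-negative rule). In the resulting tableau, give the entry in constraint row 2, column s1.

-1/3

Ratio test on column x2 — row 1: 15/1 = 15; row 2: 20/2 = 10. Minimum is 10 at row 2 (s2 leaves); pivot element 2.
Divide row 2 by 2; eliminate column x2 from the other rows.
Second iteration: most negative obj-row entry is -8 in column x1, so x1 enters.
Ratio test on column x1 — row 1: 5/(3/2) = 10/3; row 2: 10/(1/2) = 20. Minimum is 10/3 at row 1 (s1 leaves); pivot element 3/2.
Divide row 1 by 3/2; eliminate column x1 from the other rows.
After both pivots, the entry at constraint row 2, column s1 is -1/3.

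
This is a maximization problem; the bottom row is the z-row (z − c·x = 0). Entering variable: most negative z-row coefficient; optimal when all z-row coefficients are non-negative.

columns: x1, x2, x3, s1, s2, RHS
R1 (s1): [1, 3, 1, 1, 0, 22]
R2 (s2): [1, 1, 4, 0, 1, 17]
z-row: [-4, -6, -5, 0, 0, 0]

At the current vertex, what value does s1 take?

s1 is basic (row 1); its value is the RHS of that row, 22.

22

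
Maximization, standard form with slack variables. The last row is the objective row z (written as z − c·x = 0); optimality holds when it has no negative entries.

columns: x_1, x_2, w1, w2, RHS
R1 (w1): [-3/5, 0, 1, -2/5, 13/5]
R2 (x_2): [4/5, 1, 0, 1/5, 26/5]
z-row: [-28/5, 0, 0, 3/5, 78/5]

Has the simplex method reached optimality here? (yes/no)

The z-row has a negative entry -28/5 in column x_1, so it is not optimal.

no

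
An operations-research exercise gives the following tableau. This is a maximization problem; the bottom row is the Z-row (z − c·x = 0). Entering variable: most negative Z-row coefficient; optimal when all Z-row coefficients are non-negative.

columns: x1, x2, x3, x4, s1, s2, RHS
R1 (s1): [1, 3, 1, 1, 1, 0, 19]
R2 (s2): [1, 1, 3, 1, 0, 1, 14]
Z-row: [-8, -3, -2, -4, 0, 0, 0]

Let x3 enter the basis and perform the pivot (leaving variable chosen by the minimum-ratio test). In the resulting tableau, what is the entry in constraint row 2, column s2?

1/3

Ratio test on column x3 — row 1: 19/1 = 19; row 2: 14/3 = 14/3. Minimum is 14/3 at row 2 (s2 leaves); pivot element 3.
Divide row 2 by 3; eliminate column x3 from the other rows.
In the new row 2, the s2 entry is the old entry divided by the pivot: 1/3 = 1/3.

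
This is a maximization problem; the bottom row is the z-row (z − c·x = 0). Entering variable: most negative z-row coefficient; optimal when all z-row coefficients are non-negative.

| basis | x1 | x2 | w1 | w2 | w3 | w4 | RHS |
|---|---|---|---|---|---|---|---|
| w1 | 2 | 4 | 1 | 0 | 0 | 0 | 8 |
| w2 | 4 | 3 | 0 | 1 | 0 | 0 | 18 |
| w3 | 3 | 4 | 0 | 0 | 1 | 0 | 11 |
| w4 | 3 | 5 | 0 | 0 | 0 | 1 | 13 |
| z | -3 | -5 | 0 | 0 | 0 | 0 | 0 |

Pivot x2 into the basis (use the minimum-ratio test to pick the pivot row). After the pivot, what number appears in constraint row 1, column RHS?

Ratio test on column x2 — row 1: 8/4 = 2; row 2: 18/3 = 6; row 3: 11/4 = 11/4; row 4: 13/5 = 13/5. Minimum is 2 at row 1 (w1 leaves); pivot element 4.
Divide row 1 by 4; eliminate column x2 from the other rows.
In the new row 1, the RHS entry is the old entry divided by the pivot: 8/4 = 2.

2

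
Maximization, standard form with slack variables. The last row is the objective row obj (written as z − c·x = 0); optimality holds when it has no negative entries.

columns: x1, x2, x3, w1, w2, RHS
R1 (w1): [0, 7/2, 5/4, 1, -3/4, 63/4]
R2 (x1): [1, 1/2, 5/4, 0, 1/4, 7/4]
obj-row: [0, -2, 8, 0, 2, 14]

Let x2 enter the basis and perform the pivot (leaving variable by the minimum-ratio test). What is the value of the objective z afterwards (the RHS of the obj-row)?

Ratio test on column x2 — row 1: (63/4)/(7/2) = 9/2; row 2: (7/4)/(1/2) = 7/2. Minimum is 7/2 at row 2 (x1 leaves); pivot element 1/2.
Pivot on row 2; the obj-row RHS becomes 14 − (-2)·(7/2) = 21.

21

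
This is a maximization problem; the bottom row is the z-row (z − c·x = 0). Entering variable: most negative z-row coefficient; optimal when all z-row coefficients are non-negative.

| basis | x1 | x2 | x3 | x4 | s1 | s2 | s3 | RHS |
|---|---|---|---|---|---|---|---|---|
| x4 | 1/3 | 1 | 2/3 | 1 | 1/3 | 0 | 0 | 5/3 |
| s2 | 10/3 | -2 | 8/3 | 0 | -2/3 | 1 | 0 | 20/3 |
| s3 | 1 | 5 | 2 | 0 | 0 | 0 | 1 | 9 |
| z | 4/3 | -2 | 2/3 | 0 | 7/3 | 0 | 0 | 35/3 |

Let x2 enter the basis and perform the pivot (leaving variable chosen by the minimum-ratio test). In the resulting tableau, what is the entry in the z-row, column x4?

2

Ratio test on column x2 — row 1: (5/3)/1 = 5/3; row 2: entry -2 ≤ 0; row 3: 9/5 = 9/5. Minimum is 5/3 at row 1 (x4 leaves); pivot element 1.
Divide row 1 by 1; eliminate column x2 from the other rows.
z-row update in column x4: 0 − (-2)·1 = 2.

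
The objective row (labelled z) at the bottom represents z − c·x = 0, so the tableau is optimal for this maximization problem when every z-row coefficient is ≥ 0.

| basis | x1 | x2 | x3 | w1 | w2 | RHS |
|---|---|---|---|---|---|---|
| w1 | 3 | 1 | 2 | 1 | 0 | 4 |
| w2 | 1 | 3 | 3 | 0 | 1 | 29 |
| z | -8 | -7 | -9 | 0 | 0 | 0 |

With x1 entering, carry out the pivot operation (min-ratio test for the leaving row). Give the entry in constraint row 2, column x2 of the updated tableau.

Ratio test on column x1 — row 1: 4/3 = 4/3; row 2: 29/1 = 29. Minimum is 4/3 at row 1 (w1 leaves); pivot element 3.
Divide row 1 by 3; eliminate column x1 from the other rows.
Row 2 update in column x2: 3 − 1·(1/3) = 8/3.

8/3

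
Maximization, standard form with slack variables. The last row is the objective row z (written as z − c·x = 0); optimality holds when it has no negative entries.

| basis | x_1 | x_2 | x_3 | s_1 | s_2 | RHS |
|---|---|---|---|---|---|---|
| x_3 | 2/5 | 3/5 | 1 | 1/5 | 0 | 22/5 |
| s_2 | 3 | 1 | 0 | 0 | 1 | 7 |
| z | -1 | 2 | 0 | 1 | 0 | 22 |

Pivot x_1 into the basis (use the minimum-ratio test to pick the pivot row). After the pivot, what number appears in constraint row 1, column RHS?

Ratio test on column x_1 — row 1: (22/5)/(2/5) = 11; row 2: 7/3 = 7/3. Minimum is 7/3 at row 2 (s_2 leaves); pivot element 3.
Divide row 2 by 3; eliminate column x_1 from the other rows.
Row 1 update in column RHS: 22/5 − (2/5)·(7/3) = 52/15.

52/15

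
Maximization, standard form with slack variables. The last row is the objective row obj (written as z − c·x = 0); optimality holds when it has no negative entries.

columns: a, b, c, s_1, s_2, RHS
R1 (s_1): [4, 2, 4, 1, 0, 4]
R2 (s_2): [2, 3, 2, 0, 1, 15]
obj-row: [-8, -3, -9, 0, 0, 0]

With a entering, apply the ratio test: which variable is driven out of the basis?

Column a entries and ratios — s_1: 4/4 = 1; s_2: 15/2 = 15/2.
Smallest ratio is 1 in the row of s_1, so s_1 leaves.

s_1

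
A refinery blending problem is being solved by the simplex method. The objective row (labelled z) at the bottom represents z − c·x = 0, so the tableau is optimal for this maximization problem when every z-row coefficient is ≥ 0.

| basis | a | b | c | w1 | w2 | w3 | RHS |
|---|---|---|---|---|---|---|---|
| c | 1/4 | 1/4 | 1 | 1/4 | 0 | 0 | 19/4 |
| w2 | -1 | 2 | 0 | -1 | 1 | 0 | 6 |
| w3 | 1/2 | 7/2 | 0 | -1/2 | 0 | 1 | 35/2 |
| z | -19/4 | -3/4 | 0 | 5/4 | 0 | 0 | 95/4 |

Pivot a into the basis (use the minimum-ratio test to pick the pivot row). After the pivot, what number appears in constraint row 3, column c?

-2

Ratio test on column a — row 1: (19/4)/(1/4) = 19; row 2: entry -1 ≤ 0; row 3: (35/2)/(1/2) = 35. Minimum is 19 at row 1 (c leaves); pivot element 1/4.
Divide row 1 by 1/4; eliminate column a from the other rows.
Row 3 update in column c: 0 − (1/2)·4 = -2.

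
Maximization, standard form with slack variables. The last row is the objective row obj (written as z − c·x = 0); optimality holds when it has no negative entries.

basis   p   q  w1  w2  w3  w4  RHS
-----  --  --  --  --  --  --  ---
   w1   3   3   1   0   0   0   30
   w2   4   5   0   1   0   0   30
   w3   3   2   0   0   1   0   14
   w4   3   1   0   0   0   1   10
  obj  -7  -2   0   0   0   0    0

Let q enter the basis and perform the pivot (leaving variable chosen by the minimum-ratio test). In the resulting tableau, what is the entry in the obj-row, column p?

Ratio test on column q — row 1: 30/3 = 10; row 2: 30/5 = 6; row 3: 14/2 = 7; row 4: 10/1 = 10. Minimum is 6 at row 2 (w2 leaves); pivot element 5.
Divide row 2 by 5; eliminate column q from the other rows.
obj-row update in column p: -7 − (-2)·(4/5) = -27/5.

-27/5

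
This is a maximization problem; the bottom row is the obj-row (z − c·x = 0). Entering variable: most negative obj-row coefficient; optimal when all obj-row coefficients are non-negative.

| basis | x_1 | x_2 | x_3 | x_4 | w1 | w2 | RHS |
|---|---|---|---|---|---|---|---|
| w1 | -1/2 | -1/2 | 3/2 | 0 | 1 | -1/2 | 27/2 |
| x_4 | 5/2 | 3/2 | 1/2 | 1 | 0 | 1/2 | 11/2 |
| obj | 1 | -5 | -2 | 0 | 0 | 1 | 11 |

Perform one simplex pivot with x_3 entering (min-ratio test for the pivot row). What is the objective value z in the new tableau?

Ratio test on column x_3 — row 1: (27/2)/(3/2) = 9; row 2: (11/2)/(1/2) = 11. Minimum is 9 at row 1 (w1 leaves); pivot element 3/2.
Pivot on row 1; the obj-row RHS becomes 11 − (-2)·9 = 29.

29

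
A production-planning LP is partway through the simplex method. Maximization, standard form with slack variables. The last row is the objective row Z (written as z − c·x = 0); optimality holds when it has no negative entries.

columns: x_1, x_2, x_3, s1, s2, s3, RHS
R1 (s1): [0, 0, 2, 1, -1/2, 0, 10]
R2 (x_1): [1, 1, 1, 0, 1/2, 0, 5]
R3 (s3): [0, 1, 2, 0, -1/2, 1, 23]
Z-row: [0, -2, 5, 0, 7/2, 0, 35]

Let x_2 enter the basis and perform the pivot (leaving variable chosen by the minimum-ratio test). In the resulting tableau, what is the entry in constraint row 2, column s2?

1/2

Ratio test on column x_2 — row 1: entry 0 ≤ 0; row 2: 5/1 = 5; row 3: 23/1 = 23. Minimum is 5 at row 2 (x_1 leaves); pivot element 1.
Divide row 2 by 1; eliminate column x_2 from the other rows.
In the new row 2, the s2 entry is the old entry divided by the pivot: (1/2)/1 = 1/2.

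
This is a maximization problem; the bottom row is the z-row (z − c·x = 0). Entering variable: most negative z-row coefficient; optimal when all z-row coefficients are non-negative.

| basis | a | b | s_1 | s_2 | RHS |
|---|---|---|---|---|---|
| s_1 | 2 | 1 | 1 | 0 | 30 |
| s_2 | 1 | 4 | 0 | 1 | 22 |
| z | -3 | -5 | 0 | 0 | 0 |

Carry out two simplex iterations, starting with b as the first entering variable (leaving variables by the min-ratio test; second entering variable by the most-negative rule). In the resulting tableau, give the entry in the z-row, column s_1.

Ratio test on column b — row 1: 30/1 = 30; row 2: 22/4 = 11/2. Minimum is 11/2 at row 2 (s_2 leaves); pivot element 4.
Divide row 2 by 4; eliminate column b from the other rows.
Second iteration: most negative z-row entry is -7/4 in column a, so a enters.
Ratio test on column a — row 1: (49/2)/(7/4) = 14; row 2: (11/2)/(1/4) = 22. Minimum is 14 at row 1 (s_1 leaves); pivot element 7/4.
Divide row 1 by 7/4; eliminate column a from the other rows.
After both pivots, the entry at the z-row, column s_1 is 1.

1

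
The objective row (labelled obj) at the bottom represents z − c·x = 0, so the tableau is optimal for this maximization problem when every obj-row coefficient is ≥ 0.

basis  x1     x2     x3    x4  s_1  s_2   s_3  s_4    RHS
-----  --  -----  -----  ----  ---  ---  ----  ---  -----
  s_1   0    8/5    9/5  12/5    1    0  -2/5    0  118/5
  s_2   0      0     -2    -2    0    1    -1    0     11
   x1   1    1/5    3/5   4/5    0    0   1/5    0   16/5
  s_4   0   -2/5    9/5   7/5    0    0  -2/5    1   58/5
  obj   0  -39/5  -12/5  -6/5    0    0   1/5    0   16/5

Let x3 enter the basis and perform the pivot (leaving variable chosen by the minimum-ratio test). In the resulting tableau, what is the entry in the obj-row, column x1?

Ratio test on column x3 — row 1: (118/5)/(9/5) = 118/9; row 2: entry -2 ≤ 0; row 3: (16/5)/(3/5) = 16/3; row 4: (58/5)/(9/5) = 58/9. Minimum is 16/3 at row 3 (x1 leaves); pivot element 3/5.
Divide row 3 by 3/5; eliminate column x3 from the other rows.
obj-row update in column x1: 0 − (-12/5)·(5/3) = 4.

4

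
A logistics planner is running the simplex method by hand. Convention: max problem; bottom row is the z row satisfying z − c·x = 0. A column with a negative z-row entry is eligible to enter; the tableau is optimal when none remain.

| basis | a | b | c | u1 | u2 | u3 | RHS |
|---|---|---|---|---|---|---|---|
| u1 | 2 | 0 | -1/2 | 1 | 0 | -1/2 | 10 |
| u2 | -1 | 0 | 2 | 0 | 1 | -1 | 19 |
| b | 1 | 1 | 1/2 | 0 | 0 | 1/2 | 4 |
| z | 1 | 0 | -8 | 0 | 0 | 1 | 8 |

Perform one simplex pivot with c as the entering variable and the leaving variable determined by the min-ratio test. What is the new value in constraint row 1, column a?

3

Ratio test on column c — row 1: entry -1/2 ≤ 0; row 2: 19/2 = 19/2; row 3: 4/(1/2) = 8. Minimum is 8 at row 3 (b leaves); pivot element 1/2.
Divide row 3 by 1/2; eliminate column c from the other rows.
Row 1 update in column a: 2 − (-1/2)·2 = 3.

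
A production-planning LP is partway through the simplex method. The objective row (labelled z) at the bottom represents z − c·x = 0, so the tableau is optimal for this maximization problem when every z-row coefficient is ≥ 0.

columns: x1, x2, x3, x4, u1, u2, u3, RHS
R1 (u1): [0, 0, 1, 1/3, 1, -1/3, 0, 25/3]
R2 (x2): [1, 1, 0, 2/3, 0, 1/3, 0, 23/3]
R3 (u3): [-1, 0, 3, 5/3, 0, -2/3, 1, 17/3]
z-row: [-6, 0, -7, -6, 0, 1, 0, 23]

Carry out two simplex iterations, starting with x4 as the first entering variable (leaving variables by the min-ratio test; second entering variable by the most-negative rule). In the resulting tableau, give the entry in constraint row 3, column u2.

-1/7

Ratio test on column x4 — row 1: (25/3)/(1/3) = 25; row 2: (23/3)/(2/3) = 23/2; row 3: (17/3)/(5/3) = 17/5. Minimum is 17/5 at row 3 (u3 leaves); pivot element 5/3.
Divide row 3 by 5/3; eliminate column x4 from the other rows.
Second iteration: most negative z-row entry is -48/5 in column x1, so x1 enters.
Ratio test on column x1 — row 1: (36/5)/(1/5) = 36; row 2: (27/5)/(7/5) = 27/7; row 3: entry -3/5 ≤ 0. Minimum is 27/7 at row 2 (x2 leaves); pivot element 7/5.
Divide row 2 by 7/5; eliminate column x1 from the other rows.
After both pivots, the entry at constraint row 3, column u2 is -1/7.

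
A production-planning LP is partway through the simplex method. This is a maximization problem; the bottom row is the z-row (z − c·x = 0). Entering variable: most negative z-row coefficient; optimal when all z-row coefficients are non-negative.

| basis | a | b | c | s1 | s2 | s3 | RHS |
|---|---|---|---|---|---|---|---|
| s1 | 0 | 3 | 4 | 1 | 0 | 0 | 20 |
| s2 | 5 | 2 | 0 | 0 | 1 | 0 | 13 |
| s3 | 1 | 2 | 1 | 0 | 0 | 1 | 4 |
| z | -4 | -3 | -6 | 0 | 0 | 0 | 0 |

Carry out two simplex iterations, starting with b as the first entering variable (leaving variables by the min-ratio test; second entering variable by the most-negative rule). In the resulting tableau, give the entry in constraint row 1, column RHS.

Ratio test on column b — row 1: 20/3 = 20/3; row 2: 13/2 = 13/2; row 3: 4/2 = 2. Minimum is 2 at row 3 (s3 leaves); pivot element 2.
Divide row 3 by 2; eliminate column b from the other rows.
Second iteration: most negative z-row entry is -9/2 in column c, so c enters.
Ratio test on column c — row 1: 14/(5/2) = 28/5; row 2: entry -1 ≤ 0; row 3: 2/(1/2) = 4. Minimum is 4 at row 3 (b leaves); pivot element 1/2.
Divide row 3 by 1/2; eliminate column c from the other rows.
After both pivots, the entry at constraint row 1, column RHS is 4.

4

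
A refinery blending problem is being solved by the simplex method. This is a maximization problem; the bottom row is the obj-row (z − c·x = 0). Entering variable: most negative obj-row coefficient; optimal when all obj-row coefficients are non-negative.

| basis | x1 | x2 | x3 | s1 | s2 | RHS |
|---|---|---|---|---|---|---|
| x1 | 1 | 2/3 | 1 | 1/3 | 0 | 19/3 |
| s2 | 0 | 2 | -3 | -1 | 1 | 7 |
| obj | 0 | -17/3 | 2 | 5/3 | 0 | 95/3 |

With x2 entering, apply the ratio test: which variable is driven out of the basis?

Column x2 entries and ratios — x1: (19/3)/(2/3) = 19/2; s2: 7/2 = 7/2.
Smallest ratio is 7/2 in the row of s2, so s2 leaves.

s2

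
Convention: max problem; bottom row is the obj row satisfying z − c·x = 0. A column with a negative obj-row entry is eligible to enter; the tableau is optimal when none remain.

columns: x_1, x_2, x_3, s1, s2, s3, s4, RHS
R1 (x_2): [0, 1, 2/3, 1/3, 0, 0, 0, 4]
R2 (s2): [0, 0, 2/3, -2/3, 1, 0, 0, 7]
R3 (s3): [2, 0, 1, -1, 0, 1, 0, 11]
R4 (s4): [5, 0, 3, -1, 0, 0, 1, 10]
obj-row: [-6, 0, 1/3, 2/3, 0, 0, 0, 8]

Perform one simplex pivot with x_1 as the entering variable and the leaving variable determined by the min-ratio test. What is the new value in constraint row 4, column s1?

-1/5

Ratio test on column x_1 — row 1: entry 0 ≤ 0; row 2: entry 0 ≤ 0; row 3: 11/2 = 11/2; row 4: 10/5 = 2. Minimum is 2 at row 4 (s4 leaves); pivot element 5.
Divide row 4 by 5; eliminate column x_1 from the other rows.
In the new row 4, the s1 entry is the old entry divided by the pivot: (-1)/5 = -1/5.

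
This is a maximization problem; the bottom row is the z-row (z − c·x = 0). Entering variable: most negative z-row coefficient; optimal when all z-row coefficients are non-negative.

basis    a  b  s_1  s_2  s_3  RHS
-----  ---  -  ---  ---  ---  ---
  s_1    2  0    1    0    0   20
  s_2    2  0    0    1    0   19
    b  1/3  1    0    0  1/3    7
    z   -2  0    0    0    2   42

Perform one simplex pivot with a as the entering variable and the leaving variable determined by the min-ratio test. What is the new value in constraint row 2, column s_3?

Ratio test on column a — row 1: 20/2 = 10; row 2: 19/2 = 19/2; row 3: 7/(1/3) = 21. Minimum is 19/2 at row 2 (s_2 leaves); pivot element 2.
Divide row 2 by 2; eliminate column a from the other rows.
In the new row 2, the s_3 entry is the old entry divided by the pivot: 0/2 = 0.

0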